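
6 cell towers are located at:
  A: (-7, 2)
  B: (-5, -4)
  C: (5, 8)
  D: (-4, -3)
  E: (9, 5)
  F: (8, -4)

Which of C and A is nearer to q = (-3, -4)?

Compare squared distances:
|qC|² = (-3−5)² + (-4−8)² = 64 + 144 = 208
|qA|² = (-3−(-7))² + (-4−2)² = 16 + 36 = 52
208 > 52, so A is closer.

A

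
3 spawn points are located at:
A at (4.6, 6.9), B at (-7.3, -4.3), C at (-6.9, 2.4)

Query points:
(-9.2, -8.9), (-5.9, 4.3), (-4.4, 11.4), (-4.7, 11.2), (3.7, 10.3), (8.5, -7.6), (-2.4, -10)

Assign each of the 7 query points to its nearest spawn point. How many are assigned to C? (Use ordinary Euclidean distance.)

3

(-9.2, -8.9) — d² to each: A:440.08, B:24.77, C:132.98 → nearest is B
(-5.9, 4.3) — d² to each: A:117.01, B:75.92, C:4.61 → nearest is C
(-4.4, 11.4) — d² to each: A:101.25, B:254.9, C:87.25 → nearest is C
(-4.7, 11.2) — d² to each: A:104.98, B:247.01, C:82.28 → nearest is C
(3.7, 10.3) — d² to each: A:12.37, B:334.16, C:174.77 → nearest is A
(8.5, -7.6) — d² to each: A:225.46, B:260.53, C:337.16 → nearest is A
(-2.4, -10) — d² to each: A:334.61, B:56.5, C:174.01 → nearest is B
3 of the 7 points have C as nearest.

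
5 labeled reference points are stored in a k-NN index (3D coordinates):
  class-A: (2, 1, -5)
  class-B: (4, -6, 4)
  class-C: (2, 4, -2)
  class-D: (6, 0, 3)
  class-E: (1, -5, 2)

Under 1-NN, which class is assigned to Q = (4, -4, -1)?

Squared Euclidean distances:
d²(Q, class-A) = (4−2)² + (-4−1)² + (-1−(-5))² = 4 + 25 + 16 = 45
d²(Q, class-B) = (4−4)² + (-4−(-6))² + (-1−4)² = 0 + 4 + 25 = 29
d²(Q, class-C) = (4−2)² + (-4−4)² + (-1−(-2))² = 4 + 64 + 1 = 69
d²(Q, class-D) = (4−6)² + (-4−0)² + (-1−3)² = 4 + 16 + 16 = 36
d²(Q, class-E) = (4−1)² + (-4−(-5))² + (-1−2)² = 9 + 1 + 9 = 19
Minimum is at class-E.

class-E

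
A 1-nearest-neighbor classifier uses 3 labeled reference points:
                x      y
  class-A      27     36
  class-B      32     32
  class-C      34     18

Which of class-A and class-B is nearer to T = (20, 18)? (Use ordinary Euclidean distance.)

class-B

Compare squared distances:
d²(T, class-A) = (20−27)² + (18−36)² = 49 + 324 = 373
d²(T, class-B) = (20−32)² + (18−32)² = 144 + 196 = 340
373 > 340, so class-B is closer.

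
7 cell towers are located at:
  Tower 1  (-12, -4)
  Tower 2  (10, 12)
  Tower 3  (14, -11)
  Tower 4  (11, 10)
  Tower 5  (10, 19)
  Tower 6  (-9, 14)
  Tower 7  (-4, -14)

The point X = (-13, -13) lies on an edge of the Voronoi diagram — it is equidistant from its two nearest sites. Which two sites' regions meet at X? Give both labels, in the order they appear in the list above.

Tower 1 and Tower 7

Squared distances from X to each site:
d²(X, Tower 1) = (-13−(-12))² + (-13−(-4))² = 1 + 81 = 82
d²(X, Tower 2) = (-13−10)² + (-13−12)² = 529 + 625 = 1154
d²(X, Tower 3) = (-13−14)² + (-13−(-11))² = 729 + 4 = 733
d²(X, Tower 4) = (-13−11)² + (-13−10)² = 576 + 529 = 1105
d²(X, Tower 5) = (-13−10)² + (-13−19)² = 529 + 1024 = 1553
d²(X, Tower 6) = (-13−(-9))² + (-13−14)² = 16 + 729 = 745
d²(X, Tower 7) = (-13−(-4))² + (-13−(-14))² = 81 + 1 = 82
X is equidistant from Tower 1 and Tower 7 (both at squared distance 82), and every other site is strictly farther — so X lies on the Tower 1–Tower 7 Voronoi edge.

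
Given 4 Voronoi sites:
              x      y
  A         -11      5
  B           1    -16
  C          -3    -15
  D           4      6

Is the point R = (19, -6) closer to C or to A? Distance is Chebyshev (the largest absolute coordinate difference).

C

d(R,C) = max(22, 9) = 22
d(R,A) = max(30, 11) = 30
22 < 30, so C is closer.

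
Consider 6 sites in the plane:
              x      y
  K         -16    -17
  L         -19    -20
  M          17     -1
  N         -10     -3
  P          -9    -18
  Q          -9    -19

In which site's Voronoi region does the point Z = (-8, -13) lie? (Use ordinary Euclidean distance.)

P

Squared Euclidean distances:
|ZK|² = (-8−(-16))² + (-13−(-17))² = 64 + 16 = 80
|ZL|² = (-8−(-19))² + (-13−(-20))² = 121 + 49 = 170
|ZM|² = (-8−17)² + (-13−(-1))² = 625 + 144 = 769
|ZN|² = (-8−(-10))² + (-13−(-3))² = 4 + 100 = 104
|ZP|² = (-8−(-9))² + (-13−(-18))² = 1 + 25 = 26
|ZQ|² = (-8−(-9))² + (-13−(-19))² = 1 + 36 = 37
P is nearest.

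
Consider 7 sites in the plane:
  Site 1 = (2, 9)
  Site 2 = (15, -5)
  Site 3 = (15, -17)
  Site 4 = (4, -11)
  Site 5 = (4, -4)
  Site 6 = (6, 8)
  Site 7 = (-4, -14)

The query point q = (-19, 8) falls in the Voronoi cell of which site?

Compare squared distances (the ordering matches that of the actual distances):
d²(q, Site 1) = 441 + 1 = 442
d²(q, Site 2) = 1156 + 169 = 1325
d²(q, Site 3) = 1156 + 625 = 1781
d²(q, Site 4) = 529 + 361 = 890
d²(q, Site 5) = 529 + 144 = 673
d²(q, Site 6) = 625 + 0 = 625
d²(q, Site 7) = 225 + 484 = 709
Minimum is at Site 1.

Site 1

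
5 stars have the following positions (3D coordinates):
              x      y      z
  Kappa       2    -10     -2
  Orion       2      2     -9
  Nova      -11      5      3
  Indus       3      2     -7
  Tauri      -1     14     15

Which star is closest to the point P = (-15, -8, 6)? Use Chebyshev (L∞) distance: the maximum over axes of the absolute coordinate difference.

Nova

d(P, Kappa) = max(17, 2, 8) = 17
d(P, Orion) = max(17, 10, 15) = 17
d(P, Nova) = max(4, 13, 3) = 13
d(P, Indus) = max(18, 10, 13) = 18
d(P, Tauri) = max(14, 22, 9) = 22
The smallest is to Nova, so P lies in the Voronoi region of Nova.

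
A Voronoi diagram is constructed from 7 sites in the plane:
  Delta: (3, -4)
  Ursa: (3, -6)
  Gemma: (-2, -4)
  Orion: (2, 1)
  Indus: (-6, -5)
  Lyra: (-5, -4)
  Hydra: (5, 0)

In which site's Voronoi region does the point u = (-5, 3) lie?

Compare squared distances (the ordering matches that of the actual distances):
d²(u, Delta) = (-5−3)² + (3−(-4))² = 64 + 49 = 113
d²(u, Ursa) = (-5−3)² + (3−(-6))² = 64 + 81 = 145
d²(u, Gemma) = (-5−(-2))² + (3−(-4))² = 9 + 49 = 58
d²(u, Orion) = (-5−2)² + (3−1)² = 49 + 4 = 53
d²(u, Indus) = (-5−(-6))² + (3−(-5))² = 1 + 64 = 65
d²(u, Lyra) = (-5−(-5))² + (3−(-4))² = 0 + 49 = 49
d²(u, Hydra) = (-5−5)² + (3−0)² = 100 + 9 = 109
The smallest is to Lyra, so u lies in the Voronoi region of Lyra.

Lyra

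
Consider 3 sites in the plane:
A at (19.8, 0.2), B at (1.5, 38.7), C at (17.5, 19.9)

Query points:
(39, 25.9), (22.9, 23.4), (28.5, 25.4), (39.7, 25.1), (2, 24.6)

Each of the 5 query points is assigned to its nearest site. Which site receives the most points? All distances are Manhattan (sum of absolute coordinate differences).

C

(39, 25.9) — d to each: A:44.9, B:50.3, C:27.5 → nearest is C
(22.9, 23.4) — d to each: A:26.3, B:36.7, C:8.9 → nearest is C
(28.5, 25.4) — d to each: A:33.9, B:40.3, C:16.5 → nearest is C
(39.7, 25.1) — d to each: A:44.8, B:51.8, C:27.4 → nearest is C
(2, 24.6) — d to each: A:42.2, B:14.6, C:20.2 → nearest is B
Tally — B:1, C:4. C captures the most (4).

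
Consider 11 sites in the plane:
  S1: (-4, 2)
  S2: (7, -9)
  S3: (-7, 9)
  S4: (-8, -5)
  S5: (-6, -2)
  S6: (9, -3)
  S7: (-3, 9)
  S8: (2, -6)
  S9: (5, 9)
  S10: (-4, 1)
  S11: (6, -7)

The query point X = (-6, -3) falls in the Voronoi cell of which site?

Compare squared distances (the ordering matches that of the actual distances):
|XS1|² = (-6−(-4))² + (-3−2)² = 4 + 25 = 29
|XS2|² = (-6−7)² + (-3−(-9))² = 169 + 36 = 205
|XS3|² = (-6−(-7))² + (-3−9)² = 1 + 144 = 145
|XS4|² = (-6−(-8))² + (-3−(-5))² = 4 + 4 = 8
|XS5|² = (-6−(-6))² + (-3−(-2))² = 0 + 1 = 1
|XS6|² = (-6−9)² + (-3−(-3))² = 225 + 0 = 225
|XS7|² = (-6−(-3))² + (-3−9)² = 9 + 144 = 153
|XS8|² = (-6−2)² + (-3−(-6))² = 64 + 9 = 73
|XS9|² = (-6−5)² + (-3−9)² = 121 + 144 = 265
d²(X, S10) = (-6−(-4))² + (-3−1)² = 4 + 16 = 20
d²(X, S11) = (-6−6)² + (-3−(-7))² = 144 + 16 = 160
Minimum is at S5.

S5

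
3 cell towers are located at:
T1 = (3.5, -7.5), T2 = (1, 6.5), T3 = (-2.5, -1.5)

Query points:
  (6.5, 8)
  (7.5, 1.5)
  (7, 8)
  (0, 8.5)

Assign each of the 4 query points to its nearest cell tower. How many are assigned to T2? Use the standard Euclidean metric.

4

(6.5, 8) — d² to each: T1:249.25, T2:32.5, T3:171.25 → nearest is T2
(7.5, 1.5) — d² to each: T1:97, T2:67.25, T3:109 → nearest is T2
(7, 8) — d² to each: T1:252.5, T2:38.25, T3:180.5 → nearest is T2
(0, 8.5) — d² to each: T1:268.25, T2:5, T3:106.25 → nearest is T2
4 of the 4 points have T2 as nearest.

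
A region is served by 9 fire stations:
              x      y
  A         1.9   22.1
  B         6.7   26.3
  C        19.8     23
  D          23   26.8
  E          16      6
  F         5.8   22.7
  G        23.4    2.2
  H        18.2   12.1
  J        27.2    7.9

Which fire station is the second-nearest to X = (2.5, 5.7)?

A

Squared Euclidean distances:
|XA|² = (2.5−1.9)² + (5.7−22.1)² = 0.36 + 268.96 = 269.32
|XB|² = (2.5−6.7)² + (5.7−26.3)² = 17.64 + 424.36 = 442
|XC|² = (2.5−19.8)² + (5.7−23)² = 299.29 + 299.29 = 598.58
|XD|² = (2.5−23)² + (5.7−26.8)² = 420.25 + 445.21 = 865.46
|XE|² = (2.5−16)² + (5.7−6)² = 182.25 + 0.09 = 182.34
|XF|² = (2.5−5.8)² + (5.7−22.7)² = 10.89 + 289 = 299.89
|XG|² = (2.5−23.4)² + (5.7−2.2)² = 436.81 + 12.25 = 449.06
|XH|² = (2.5−18.2)² + (5.7−12.1)² = 246.49 + 40.96 = 287.45
|XJ|² = (2.5−27.2)² + (5.7−7.9)² = 610.09 + 4.84 = 614.93
Sorted ascending: E, A, H, … — the second-nearest is A.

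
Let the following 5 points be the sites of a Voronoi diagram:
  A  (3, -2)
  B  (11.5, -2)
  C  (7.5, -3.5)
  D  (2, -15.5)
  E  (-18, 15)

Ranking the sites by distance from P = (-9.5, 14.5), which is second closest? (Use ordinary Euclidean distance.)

Compare squared distances (the ordering matches that of the actual distances):
|PA|² = (-9.5−3)² + (14.5−(-2))² = 156.25 + 272.25 = 428.5
|PB|² = (-9.5−11.5)² + (14.5−(-2))² = 441 + 272.25 = 713.25
|PC|² = (-9.5−7.5)² + (14.5−(-3.5))² = 289 + 324 = 613
|PD|² = (-9.5−2)² + (14.5−(-15.5))² = 132.25 + 900 = 1032.25
|PE|² = (-9.5−(-18))² + (14.5−15)² = 72.25 + 0.25 = 72.5
Sorted ascending: E, A, C, … — the second-nearest is A.

A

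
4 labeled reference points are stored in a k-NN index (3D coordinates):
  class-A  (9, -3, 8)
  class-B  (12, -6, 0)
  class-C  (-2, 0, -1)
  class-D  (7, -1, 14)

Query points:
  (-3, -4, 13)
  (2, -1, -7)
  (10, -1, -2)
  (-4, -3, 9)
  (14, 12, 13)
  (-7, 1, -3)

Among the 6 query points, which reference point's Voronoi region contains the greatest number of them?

class-C

(-3, -4, 13) — d² to each: class-A:170, class-B:398, class-C:213, class-D:110 → nearest is class-D
(2, -1, -7) — d² to each: class-A:278, class-B:174, class-C:53, class-D:466 → nearest is class-C
(10, -1, -2) — d² to each: class-A:105, class-B:33, class-C:146, class-D:265 → nearest is class-B
(-4, -3, 9) — d² to each: class-A:170, class-B:346, class-C:113, class-D:150 → nearest is class-C
(14, 12, 13) — d² to each: class-A:275, class-B:497, class-C:596, class-D:219 → nearest is class-D
(-7, 1, -3) — d² to each: class-A:393, class-B:419, class-C:30, class-D:489 → nearest is class-C
Tally — class-B:1, class-C:3, class-D:2. class-C captures the most (3).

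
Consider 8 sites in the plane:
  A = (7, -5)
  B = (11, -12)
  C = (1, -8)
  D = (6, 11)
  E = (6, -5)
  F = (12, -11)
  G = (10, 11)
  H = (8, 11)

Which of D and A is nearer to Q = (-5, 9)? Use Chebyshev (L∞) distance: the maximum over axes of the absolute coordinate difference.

d(Q,D) = max(11, 2) = 11
d(Q,A) = max(12, 14) = 14
11 < 14, so D is closer.

D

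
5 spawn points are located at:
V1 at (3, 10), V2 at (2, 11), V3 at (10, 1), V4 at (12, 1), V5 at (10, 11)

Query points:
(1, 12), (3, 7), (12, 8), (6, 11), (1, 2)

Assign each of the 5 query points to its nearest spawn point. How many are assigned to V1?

3

(1, 12) — d² to each: V1:8, V2:2, V3:202, V4:242, V5:82 → nearest is V2
(3, 7) — d² to each: V1:9, V2:17, V3:85, V4:117, V5:65 → nearest is V1
(12, 8) — d² to each: V1:85, V2:109, V3:53, V4:49, V5:13 → nearest is V5
(6, 11) — d² to each: V1:10, V2:16, V3:116, V4:136, V5:16 → nearest is V1
(1, 2) — d² to each: V1:68, V2:82, V3:82, V4:122, V5:162 → nearest is V1
3 of the 5 points have V1 as nearest.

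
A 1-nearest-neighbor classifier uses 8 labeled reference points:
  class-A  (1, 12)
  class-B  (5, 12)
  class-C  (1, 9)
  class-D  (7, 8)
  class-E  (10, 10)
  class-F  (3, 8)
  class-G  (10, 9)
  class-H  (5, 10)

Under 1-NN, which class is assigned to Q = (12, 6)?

class-G

Since √ is increasing, it suffices to compare squared distances:
d²(Q, class-A) = 121 + 36 = 157
d²(Q, class-B) = 49 + 36 = 85
d²(Q, class-C) = 121 + 9 = 130
d²(Q, class-D) = 25 + 4 = 29
d²(Q, class-E) = 4 + 16 = 20
d²(Q, class-F) = 81 + 4 = 85
d²(Q, class-G) = 4 + 9 = 13
d²(Q, class-H) = 49 + 16 = 65
Minimum is at class-G.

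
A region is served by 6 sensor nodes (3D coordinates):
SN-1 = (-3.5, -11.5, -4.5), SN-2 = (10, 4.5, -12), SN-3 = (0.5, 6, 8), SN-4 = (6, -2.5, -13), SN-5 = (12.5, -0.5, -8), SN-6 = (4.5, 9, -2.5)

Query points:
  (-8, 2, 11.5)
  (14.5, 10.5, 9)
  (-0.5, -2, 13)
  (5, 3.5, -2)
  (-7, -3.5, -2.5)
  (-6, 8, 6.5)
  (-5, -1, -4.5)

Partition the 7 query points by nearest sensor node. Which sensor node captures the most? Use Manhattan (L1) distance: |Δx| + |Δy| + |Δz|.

(-8, 2, 11.5) — d to each: SN-1:34, SN-2:44, SN-3:16, SN-4:43, SN-5:42.5, SN-6:33.5 → nearest is SN-3
(14.5, 10.5, 9) — d to each: SN-1:53.5, SN-2:31.5, SN-3:19.5, SN-4:43.5, SN-5:30, SN-6:23 → nearest is SN-3
(-0.5, -2, 13) — d to each: SN-1:30, SN-2:42, SN-3:14, SN-4:33, SN-5:35.5, SN-6:31.5 → nearest is SN-3
(5, 3.5, -2) — d to each: SN-1:26, SN-2:16, SN-3:17, SN-4:18, SN-5:17.5, SN-6:6.5 → nearest is SN-6
(-7, -3.5, -2.5) — d to each: SN-1:13.5, SN-2:34.5, SN-3:27.5, SN-4:24.5, SN-5:28, SN-6:24 → nearest is SN-1
(-6, 8, 6.5) — d to each: SN-1:33, SN-2:38, SN-3:10, SN-4:42, SN-5:41.5, SN-6:20.5 → nearest is SN-3
(-5, -1, -4.5) — d to each: SN-1:12, SN-2:28, SN-3:25, SN-4:21, SN-5:21.5, SN-6:21.5 → nearest is SN-1
Tally — SN-1:2, SN-3:4, SN-6:1. SN-3 captures the most (4).

SN-3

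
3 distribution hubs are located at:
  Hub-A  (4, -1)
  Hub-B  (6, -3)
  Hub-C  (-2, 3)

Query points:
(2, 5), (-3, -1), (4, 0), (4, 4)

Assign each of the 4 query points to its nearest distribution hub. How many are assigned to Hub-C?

2

(2, 5) — d² to each: Hub-A:40, Hub-B:80, Hub-C:20 → nearest is Hub-C
(-3, -1) — d² to each: Hub-A:49, Hub-B:85, Hub-C:17 → nearest is Hub-C
(4, 0) — d² to each: Hub-A:1, Hub-B:13, Hub-C:45 → nearest is Hub-A
(4, 4) — d² to each: Hub-A:25, Hub-B:53, Hub-C:37 → nearest is Hub-A
2 of the 4 points have Hub-C as nearest.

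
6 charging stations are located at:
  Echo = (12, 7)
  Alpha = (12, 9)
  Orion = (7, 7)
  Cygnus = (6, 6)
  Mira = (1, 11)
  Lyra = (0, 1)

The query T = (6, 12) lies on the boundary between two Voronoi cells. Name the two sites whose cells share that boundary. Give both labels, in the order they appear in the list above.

Squared distances from T to each site:
d²(T, Echo) = (6−12)² + (12−7)² = 36 + 25 = 61
d²(T, Alpha) = (6−12)² + (12−9)² = 36 + 9 = 45
d²(T, Orion) = (6−7)² + (12−7)² = 1 + 25 = 26
d²(T, Cygnus) = (6−6)² + (12−6)² = 0 + 36 = 36
d²(T, Mira) = (6−1)² + (12−11)² = 25 + 1 = 26
d²(T, Lyra) = (6−0)² + (12−1)² = 36 + 121 = 157
T is equidistant from Orion and Mira (both at squared distance 26), and every other site is strictly farther — so T lies on the Orion–Mira Voronoi edge.

Orion and Mira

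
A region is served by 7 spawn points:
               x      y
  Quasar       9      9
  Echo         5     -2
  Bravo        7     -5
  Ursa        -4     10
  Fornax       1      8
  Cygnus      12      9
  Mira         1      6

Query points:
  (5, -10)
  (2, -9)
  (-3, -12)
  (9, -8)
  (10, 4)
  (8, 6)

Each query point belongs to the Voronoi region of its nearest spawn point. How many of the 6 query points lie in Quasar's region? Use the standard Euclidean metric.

2

(5, -10) — d² to each: Quasar:377, Echo:64, Bravo:29, Ursa:481, Fornax:340, Cygnus:410, Mira:272 → nearest is Bravo
(2, -9) — d² to each: Quasar:373, Echo:58, Bravo:41, Ursa:397, Fornax:290, Cygnus:424, Mira:226 → nearest is Bravo
(-3, -12) — d² to each: Quasar:585, Echo:164, Bravo:149, Ursa:485, Fornax:416, Cygnus:666, Mira:340 → nearest is Bravo
(9, -8) — d² to each: Quasar:289, Echo:52, Bravo:13, Ursa:493, Fornax:320, Cygnus:298, Mira:260 → nearest is Bravo
(10, 4) — d² to each: Quasar:26, Echo:61, Bravo:90, Ursa:232, Fornax:97, Cygnus:29, Mira:85 → nearest is Quasar
(8, 6) — d² to each: Quasar:10, Echo:73, Bravo:122, Ursa:160, Fornax:53, Cygnus:25, Mira:49 → nearest is Quasar
2 of the 6 points have Quasar as nearest.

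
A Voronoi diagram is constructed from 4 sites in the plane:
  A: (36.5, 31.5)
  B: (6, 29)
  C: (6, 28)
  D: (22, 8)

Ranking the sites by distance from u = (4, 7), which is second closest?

C

Compare squared distances (the ordering matches that of the actual distances):
|uA|² = (4−36.5)² + (7−31.5)² = 1056.25 + 600.25 = 1656.5
|uB|² = (4−6)² + (7−29)² = 4 + 484 = 488
|uC|² = (4−6)² + (7−28)² = 4 + 441 = 445
|uD|² = (4−22)² + (7−8)² = 324 + 1 = 325
Sorted ascending: D, C, B, … — the second-nearest is C.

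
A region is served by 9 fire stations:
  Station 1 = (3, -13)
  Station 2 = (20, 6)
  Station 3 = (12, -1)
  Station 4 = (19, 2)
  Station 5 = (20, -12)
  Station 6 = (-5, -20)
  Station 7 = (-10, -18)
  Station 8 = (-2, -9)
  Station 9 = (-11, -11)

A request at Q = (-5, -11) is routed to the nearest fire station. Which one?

Since √ is increasing, it suffices to compare squared distances:
d²(Q, Station 1) = (-5−3)² + (-11−(-13))² = 64 + 4 = 68
d²(Q, Station 2) = (-5−20)² + (-11−6)² = 625 + 289 = 914
d²(Q, Station 3) = (-5−12)² + (-11−(-1))² = 289 + 100 = 389
d²(Q, Station 4) = (-5−19)² + (-11−2)² = 576 + 169 = 745
d²(Q, Station 5) = (-5−20)² + (-11−(-12))² = 625 + 1 = 626
d²(Q, Station 6) = (-5−(-5))² + (-11−(-20))² = 0 + 81 = 81
d²(Q, Station 7) = (-5−(-10))² + (-11−(-18))² = 25 + 49 = 74
d²(Q, Station 8) = (-5−(-2))² + (-11−(-9))² = 9 + 4 = 13
d²(Q, Station 9) = (-5−(-11))² + (-11−(-11))² = 36 + 0 = 36
Minimum is at Station 8.

Station 8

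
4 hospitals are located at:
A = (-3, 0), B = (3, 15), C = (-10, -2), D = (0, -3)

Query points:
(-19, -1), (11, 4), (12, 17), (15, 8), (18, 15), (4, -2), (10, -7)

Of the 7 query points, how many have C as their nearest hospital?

1

(-19, -1) — d² to each: A:257, B:740, C:82, D:365 → nearest is C
(11, 4) — d² to each: A:212, B:185, C:477, D:170 → nearest is D
(12, 17) — d² to each: A:514, B:85, C:845, D:544 → nearest is B
(15, 8) — d² to each: A:388, B:193, C:725, D:346 → nearest is B
(18, 15) — d² to each: A:666, B:225, C:1073, D:648 → nearest is B
(4, -2) — d² to each: A:53, B:290, C:196, D:17 → nearest is D
(10, -7) — d² to each: A:218, B:533, C:425, D:116 → nearest is D
1 of the 7 points has C as nearest.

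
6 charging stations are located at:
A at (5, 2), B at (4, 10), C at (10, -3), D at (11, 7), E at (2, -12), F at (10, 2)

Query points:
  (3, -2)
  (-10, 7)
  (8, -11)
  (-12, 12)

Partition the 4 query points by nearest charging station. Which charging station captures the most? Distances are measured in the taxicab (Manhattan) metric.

B

(3, -2) — d to each: A:6, B:13, C:8, D:17, E:11, F:11 → nearest is A
(-10, 7) — d to each: A:20, B:17, C:30, D:21, E:31, F:25 → nearest is B
(8, -11) — d to each: A:16, B:25, C:10, D:21, E:7, F:15 → nearest is E
(-12, 12) — d to each: A:27, B:18, C:37, D:28, E:38, F:32 → nearest is B
Tally — A:1, B:2, E:1. B captures the most (2).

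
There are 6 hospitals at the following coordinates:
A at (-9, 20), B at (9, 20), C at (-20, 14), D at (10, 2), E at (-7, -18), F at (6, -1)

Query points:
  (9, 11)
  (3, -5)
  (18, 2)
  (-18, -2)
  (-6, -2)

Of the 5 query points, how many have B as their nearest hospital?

(9, 11) — d² to each: A:405, B:81, C:850, D:82, E:1097, F:153 → nearest is B
(3, -5) — d² to each: A:769, B:661, C:890, D:98, E:269, F:25 → nearest is F
(18, 2) — d² to each: A:1053, B:405, C:1588, D:64, E:1025, F:153 → nearest is D
(-18, -2) — d² to each: A:565, B:1213, C:260, D:800, E:377, F:577 → nearest is C
(-6, -2) — d² to each: A:493, B:709, C:452, D:272, E:257, F:145 → nearest is F
1 of the 5 points has B as nearest.

1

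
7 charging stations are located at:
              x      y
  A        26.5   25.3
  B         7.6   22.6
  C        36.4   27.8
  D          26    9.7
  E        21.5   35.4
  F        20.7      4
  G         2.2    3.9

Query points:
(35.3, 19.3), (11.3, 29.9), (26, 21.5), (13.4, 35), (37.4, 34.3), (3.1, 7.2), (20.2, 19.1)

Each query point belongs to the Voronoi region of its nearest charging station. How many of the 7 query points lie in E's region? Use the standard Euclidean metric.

(35.3, 19.3) — d² to each: A:113.44, B:778.18, C:73.46, D:178.65, E:449.65, F:447.25, G:1332.77 → nearest is C
(11.3, 29.9) — d² to each: A:252.2, B:66.98, C:634.42, D:624.13, E:134.29, F:759.17, G:758.81 → nearest is B
(26, 21.5) — d² to each: A:14.69, B:339.77, C:147.85, D:139.24, E:213.46, F:334.34, G:876.2 → nearest is A
(13.4, 35) — d² to each: A:265.7, B:187.4, C:580.84, D:798.85, E:65.77, F:1014.29, G:1092.65 → nearest is E
(37.4, 34.3) — d² to each: A:199.81, B:1024.93, C:43.25, D:735.12, E:254.02, F:1196.98, G:2163.2 → nearest is C
(3.1, 7.2) — d² to each: A:875.17, B:257.41, C:1533.25, D:530.66, E:1133.8, F:320, G:11.7 → nearest is G
(20.2, 19.1) — d² to each: A:78.13, B:171.01, C:338.13, D:122, E:267.38, F:228.26, G:555.04 → nearest is A
1 of the 7 points has E as nearest.

1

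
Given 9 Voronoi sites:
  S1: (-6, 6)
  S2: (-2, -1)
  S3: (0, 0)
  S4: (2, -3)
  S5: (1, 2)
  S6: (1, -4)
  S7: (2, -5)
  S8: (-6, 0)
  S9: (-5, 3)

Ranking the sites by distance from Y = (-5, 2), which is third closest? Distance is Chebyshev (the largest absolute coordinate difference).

d(Y,S1) = max(1, 4) = 4
d(Y,S2) = max(3, 3) = 3
d(Y,S3) = max(5, 2) = 5
d(Y,S4) = max(7, 5) = 7
d(Y,S5) = max(6, 0) = 6
d(Y,S6) = max(6, 6) = 6
d(Y,S7) = max(7, 7) = 7
d(Y,S8) = max(1, 2) = 2
d(Y,S9) = max(0, 1) = 1
Sorted ascending: S9, S8, S2, S1, … — the third-nearest is S2.

S2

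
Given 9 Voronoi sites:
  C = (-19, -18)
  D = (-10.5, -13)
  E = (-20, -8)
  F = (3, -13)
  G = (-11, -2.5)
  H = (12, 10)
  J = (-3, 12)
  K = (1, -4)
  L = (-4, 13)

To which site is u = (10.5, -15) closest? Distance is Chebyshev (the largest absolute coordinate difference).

F

d(u,C) = max(29.5, 3) = 29.5
d(u,D) = max(21, 2) = 21
d(u,E) = max(30.5, 7) = 30.5
d(u,F) = max(7.5, 2) = 7.5
d(u,G) = max(21.5, 12.5) = 21.5
d(u,H) = max(1.5, 25) = 25
d(u,J) = max(13.5, 27) = 27
d(u,K) = max(9.5, 11) = 11
d(u,L) = max(14.5, 28) = 28
The smallest is to F, so u lies in the Voronoi region of F.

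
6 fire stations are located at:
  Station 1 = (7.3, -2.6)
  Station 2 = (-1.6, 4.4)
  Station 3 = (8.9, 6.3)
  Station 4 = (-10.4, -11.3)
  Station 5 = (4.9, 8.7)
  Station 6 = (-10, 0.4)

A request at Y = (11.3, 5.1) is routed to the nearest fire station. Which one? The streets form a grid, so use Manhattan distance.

d(Y, Station 1) = |11.3−7.3| + |5.1−(-2.6)| = 4 + 7.7 = 11.7
d(Y, Station 2) = |11.3−(-1.6)| + |5.1−4.4| = 12.9 + 0.7 = 13.6
d(Y, Station 3) = |11.3−8.9| + |5.1−6.3| = 2.4 + 1.2 = 3.6
d(Y, Station 4) = |11.3−(-10.4)| + |5.1−(-11.3)| = 21.7 + 16.4 = 38.1
d(Y, Station 5) = |11.3−4.9| + |5.1−8.7| = 6.4 + 3.6 = 10
d(Y, Station 6) = |11.3−(-10)| + |5.1−0.4| = 21.3 + 4.7 = 26
Station 3 is nearest.

Station 3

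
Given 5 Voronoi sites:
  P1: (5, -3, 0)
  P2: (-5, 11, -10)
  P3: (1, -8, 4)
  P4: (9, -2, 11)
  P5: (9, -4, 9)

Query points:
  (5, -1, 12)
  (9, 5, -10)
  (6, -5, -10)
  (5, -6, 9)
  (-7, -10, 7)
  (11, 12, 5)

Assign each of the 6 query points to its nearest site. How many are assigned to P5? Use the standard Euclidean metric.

(5, -1, 12) — d² to each: P1:148, P2:728, P3:129, P4:18, P5:34 → nearest is P4
(9, 5, -10) — d² to each: P1:180, P2:232, P3:429, P4:490, P5:442 → nearest is P1
(6, -5, -10) — d² to each: P1:105, P2:377, P3:230, P4:459, P5:371 → nearest is P1
(5, -6, 9) — d² to each: P1:90, P2:750, P3:45, P4:36, P5:20 → nearest is P5
(-7, -10, 7) — d² to each: P1:242, P2:734, P3:77, P4:336, P5:296 → nearest is P3
(11, 12, 5) — d² to each: P1:286, P2:482, P3:501, P4:236, P5:276 → nearest is P4
1 of the 6 points has P5 as nearest.

1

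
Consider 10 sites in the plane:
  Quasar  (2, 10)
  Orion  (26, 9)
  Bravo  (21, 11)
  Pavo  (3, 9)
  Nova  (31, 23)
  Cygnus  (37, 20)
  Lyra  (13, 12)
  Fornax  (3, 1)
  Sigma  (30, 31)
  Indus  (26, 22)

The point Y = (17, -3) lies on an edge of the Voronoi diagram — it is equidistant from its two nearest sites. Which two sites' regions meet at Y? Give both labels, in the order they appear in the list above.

Squared distances from Y to each site:
d²(Y, Quasar) = (17−2)² + (-3−10)² = 225 + 169 = 394
d²(Y, Orion) = (17−26)² + (-3−9)² = 81 + 144 = 225
d²(Y, Bravo) = (17−21)² + (-3−11)² = 16 + 196 = 212
d²(Y, Pavo) = (17−3)² + (-3−9)² = 196 + 144 = 340
d²(Y, Nova) = (17−31)² + (-3−23)² = 196 + 676 = 872
d²(Y, Cygnus) = (17−37)² + (-3−20)² = 400 + 529 = 929
d²(Y, Lyra) = (17−13)² + (-3−12)² = 16 + 225 = 241
d²(Y, Fornax) = (17−3)² + (-3−1)² = 196 + 16 = 212
d²(Y, Sigma) = (17−30)² + (-3−31)² = 169 + 1156 = 1325
d²(Y, Indus) = (17−26)² + (-3−22)² = 81 + 625 = 706
Y is equidistant from Bravo and Fornax (both at squared distance 212), and every other site is strictly farther — so Y lies on the Bravo–Fornax Voronoi edge.

Bravo and Fornax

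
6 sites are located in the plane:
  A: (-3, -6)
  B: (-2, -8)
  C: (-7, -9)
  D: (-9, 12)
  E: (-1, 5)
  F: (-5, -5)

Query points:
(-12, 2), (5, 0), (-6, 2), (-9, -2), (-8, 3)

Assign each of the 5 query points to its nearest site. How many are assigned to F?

2

(-12, 2) — d² to each: A:145, B:200, C:146, D:109, E:130, F:98 → nearest is F
(5, 0) — d² to each: A:100, B:113, C:225, D:340, E:61, F:125 → nearest is E
(-6, 2) — d² to each: A:73, B:116, C:122, D:109, E:34, F:50 → nearest is E
(-9, -2) — d² to each: A:52, B:85, C:53, D:196, E:113, F:25 → nearest is F
(-8, 3) — d² to each: A:106, B:157, C:145, D:82, E:53, F:73 → nearest is E
2 of the 5 points have F as nearest.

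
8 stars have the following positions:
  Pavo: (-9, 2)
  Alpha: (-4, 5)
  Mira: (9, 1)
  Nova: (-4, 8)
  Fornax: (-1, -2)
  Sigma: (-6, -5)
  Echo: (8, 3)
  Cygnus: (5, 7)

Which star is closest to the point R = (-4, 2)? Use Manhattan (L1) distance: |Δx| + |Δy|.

Alpha

d(R, Pavo) = 5 + 0 = 5
d(R, Alpha) = 0 + 3 = 3
d(R, Mira) = 13 + 1 = 14
d(R, Nova) = 0 + 6 = 6
d(R, Fornax) = 3 + 4 = 7
d(R, Sigma) = 2 + 7 = 9
d(R, Echo) = 12 + 1 = 13
d(R, Cygnus) = 9 + 5 = 14
Minimum is at Alpha.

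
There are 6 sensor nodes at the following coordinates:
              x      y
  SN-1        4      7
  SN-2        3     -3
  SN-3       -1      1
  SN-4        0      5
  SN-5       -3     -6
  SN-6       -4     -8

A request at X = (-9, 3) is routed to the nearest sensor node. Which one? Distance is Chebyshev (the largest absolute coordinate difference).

SN-3

d(X, SN-1) = max(13, 4) = 13
d(X, SN-2) = max(12, 6) = 12
d(X, SN-3) = max(8, 2) = 8
d(X, SN-4) = max(9, 2) = 9
d(X, SN-5) = max(6, 9) = 9
d(X, SN-6) = max(5, 11) = 11
SN-3 is nearest.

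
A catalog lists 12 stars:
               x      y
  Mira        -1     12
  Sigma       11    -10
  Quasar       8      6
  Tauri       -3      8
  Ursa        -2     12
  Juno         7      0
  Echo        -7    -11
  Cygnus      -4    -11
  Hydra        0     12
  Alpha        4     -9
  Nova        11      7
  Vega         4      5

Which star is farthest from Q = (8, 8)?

Since √ is increasing, it suffices to compare squared distances:
d²(Q, Mira) = 81 + 16 = 97
d²(Q, Sigma) = 9 + 324 = 333
d²(Q, Quasar) = 0 + 4 = 4
d²(Q, Tauri) = 121 + 0 = 121
d²(Q, Ursa) = 100 + 16 = 116
d²(Q, Juno) = 1 + 64 = 65
d²(Q, Echo) = 225 + 361 = 586
d²(Q, Cygnus) = 144 + 361 = 505
d²(Q, Hydra) = 64 + 16 = 80
d²(Q, Alpha) = 16 + 289 = 305
d²(Q, Nova) = 9 + 1 = 10
d²(Q, Vega) = 16 + 9 = 25
The largest is to Echo.

Echo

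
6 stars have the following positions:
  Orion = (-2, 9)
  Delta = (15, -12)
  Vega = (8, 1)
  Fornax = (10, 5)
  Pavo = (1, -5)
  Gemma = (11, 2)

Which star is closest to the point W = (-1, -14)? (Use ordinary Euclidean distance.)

Pavo

Since √ is increasing, it suffices to compare squared distances:
d²(W, Orion) = (-1−(-2))² + (-14−9)² = 1 + 529 = 530
d²(W, Delta) = (-1−15)² + (-14−(-12))² = 256 + 4 = 260
d²(W, Vega) = (-1−8)² + (-14−1)² = 81 + 225 = 306
d²(W, Fornax) = (-1−10)² + (-14−5)² = 121 + 361 = 482
d²(W, Pavo) = (-1−1)² + (-14−(-5))² = 4 + 81 = 85
d²(W, Gemma) = (-1−11)² + (-14−2)² = 144 + 256 = 400
Minimum is at Pavo.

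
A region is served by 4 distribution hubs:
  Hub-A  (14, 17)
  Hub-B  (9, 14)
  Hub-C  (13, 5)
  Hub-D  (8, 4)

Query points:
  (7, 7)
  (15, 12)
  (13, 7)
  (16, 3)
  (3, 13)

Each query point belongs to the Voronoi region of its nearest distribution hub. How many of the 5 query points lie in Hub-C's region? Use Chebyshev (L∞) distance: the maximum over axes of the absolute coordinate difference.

2

(7, 7) — d to each: Hub-A:10, Hub-B:7, Hub-C:6, Hub-D:3 → nearest is Hub-D
(15, 12) — d to each: Hub-A:5, Hub-B:6, Hub-C:7, Hub-D:8 → nearest is Hub-A
(13, 7) — d to each: Hub-A:10, Hub-B:7, Hub-C:2, Hub-D:5 → nearest is Hub-C
(16, 3) — d to each: Hub-A:14, Hub-B:11, Hub-C:3, Hub-D:8 → nearest is Hub-C
(3, 13) — d to each: Hub-A:11, Hub-B:6, Hub-C:10, Hub-D:9 → nearest is Hub-B
2 of the 5 points have Hub-C as nearest.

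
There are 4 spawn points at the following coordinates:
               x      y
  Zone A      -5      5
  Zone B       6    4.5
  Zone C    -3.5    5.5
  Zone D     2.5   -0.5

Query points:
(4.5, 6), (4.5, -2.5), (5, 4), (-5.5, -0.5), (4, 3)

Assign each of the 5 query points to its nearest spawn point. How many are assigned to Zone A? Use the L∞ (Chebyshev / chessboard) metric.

(4.5, 6) — d to each: Zone A:9.5, Zone B:1.5, Zone C:8, Zone D:6.5 → nearest is Zone B
(4.5, -2.5) — d to each: Zone A:9.5, Zone B:7, Zone C:8, Zone D:2 → nearest is Zone D
(5, 4) — d to each: Zone A:10, Zone B:1, Zone C:8.5, Zone D:4.5 → nearest is Zone B
(-5.5, -0.5) — d to each: Zone A:5.5, Zone B:11.5, Zone C:6, Zone D:8 → nearest is Zone A
(4, 3) — d to each: Zone A:9, Zone B:2, Zone C:7.5, Zone D:3.5 → nearest is Zone B
1 of the 5 points has Zone A as nearest.

1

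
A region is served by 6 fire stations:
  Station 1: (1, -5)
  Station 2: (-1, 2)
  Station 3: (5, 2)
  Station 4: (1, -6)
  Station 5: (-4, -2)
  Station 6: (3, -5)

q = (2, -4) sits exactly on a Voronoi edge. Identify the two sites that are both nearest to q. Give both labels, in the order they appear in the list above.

Squared distances from q to each site:
d²(q, Station 1) = (2−1)² + (-4−(-5))² = 1 + 1 = 2
d²(q, Station 2) = (2−(-1))² + (-4−2)² = 9 + 36 = 45
d²(q, Station 3) = (2−5)² + (-4−2)² = 9 + 36 = 45
d²(q, Station 4) = (2−1)² + (-4−(-6))² = 1 + 4 = 5
d²(q, Station 5) = (2−(-4))² + (-4−(-2))² = 36 + 4 = 40
d²(q, Station 6) = (2−3)² + (-4−(-5))² = 1 + 1 = 2
q is equidistant from Station 1 and Station 6 (both at squared distance 2), and every other site is strictly farther — so q lies on the Station 1–Station 6 Voronoi edge.

Station 1 and Station 6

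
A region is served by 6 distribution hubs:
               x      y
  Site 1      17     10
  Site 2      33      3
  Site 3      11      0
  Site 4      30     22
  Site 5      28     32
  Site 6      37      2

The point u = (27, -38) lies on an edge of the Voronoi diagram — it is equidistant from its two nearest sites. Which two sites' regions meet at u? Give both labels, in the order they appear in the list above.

Squared distances from u to each site:
d²(u, Site 1) = (27−17)² + (-38−10)² = 100 + 2304 = 2404
d²(u, Site 2) = (27−33)² + (-38−3)² = 36 + 1681 = 1717
d²(u, Site 3) = (27−11)² + (-38−0)² = 256 + 1444 = 1700
d²(u, Site 4) = (27−30)² + (-38−22)² = 9 + 3600 = 3609
d²(u, Site 5) = (27−28)² + (-38−32)² = 1 + 4900 = 4901
d²(u, Site 6) = (27−37)² + (-38−2)² = 100 + 1600 = 1700
u is equidistant from Site 3 and Site 6 (both at squared distance 1700), and every other site is strictly farther — so u lies on the Site 3–Site 6 Voronoi edge.

Site 3 and Site 6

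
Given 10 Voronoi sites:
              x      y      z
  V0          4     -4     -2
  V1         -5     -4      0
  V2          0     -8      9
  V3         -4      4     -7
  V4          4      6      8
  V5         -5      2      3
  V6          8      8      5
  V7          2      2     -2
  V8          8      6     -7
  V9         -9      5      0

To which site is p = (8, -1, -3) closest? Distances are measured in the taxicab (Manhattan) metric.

d(p,V0) = 4 + 3 + 1 = 8
d(p,V1) = 13 + 3 + 3 = 19
d(p,V2) = 8 + 7 + 12 = 27
d(p,V3) = 12 + 5 + 4 = 21
d(p,V4) = 4 + 7 + 11 = 22
d(p,V5) = 13 + 3 + 6 = 22
d(p,V6) = 0 + 9 + 8 = 17
d(p,V7) = 6 + 3 + 1 = 10
d(p,V8) = 0 + 7 + 4 = 11
d(p,V9) = 17 + 6 + 3 = 26
Minimum is at V0.

V0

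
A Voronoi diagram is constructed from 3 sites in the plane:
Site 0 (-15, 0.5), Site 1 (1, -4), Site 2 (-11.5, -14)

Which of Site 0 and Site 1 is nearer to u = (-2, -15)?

Compare squared distances:
d²(u, Site 0) = (-2−(-15))² + (-15−0.5)² = 169 + 240.25 = 409.25
d²(u, Site 1) = (-2−1)² + (-15−(-4))² = 9 + 121 = 130
409.25 > 130, so Site 1 is closer.

Site 1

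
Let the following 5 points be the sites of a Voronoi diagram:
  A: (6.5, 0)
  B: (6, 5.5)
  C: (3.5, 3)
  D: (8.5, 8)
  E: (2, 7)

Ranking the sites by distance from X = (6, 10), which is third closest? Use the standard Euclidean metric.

E

Since √ is increasing, it suffices to compare squared distances:
|XA|² = (6−6.5)² + (10−0)² = 0.25 + 100 = 100.25
|XB|² = (6−6)² + (10−5.5)² = 0 + 20.25 = 20.25
|XC|² = (6−3.5)² + (10−3)² = 6.25 + 49 = 55.25
|XD|² = (6−8.5)² + (10−8)² = 6.25 + 4 = 10.25
|XE|² = (6−2)² + (10−7)² = 16 + 9 = 25
Sorted ascending: D, B, E, C, … — the third-nearest is E.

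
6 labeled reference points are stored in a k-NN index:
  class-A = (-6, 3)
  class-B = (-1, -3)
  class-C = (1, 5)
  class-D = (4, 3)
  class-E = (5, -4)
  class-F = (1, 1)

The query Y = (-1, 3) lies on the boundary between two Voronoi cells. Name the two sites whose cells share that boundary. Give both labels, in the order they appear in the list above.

class-C and class-F

Squared distances from Y to each site:
d²(Y, class-A) = (-1−(-6))² + (3−3)² = 25 + 0 = 25
d²(Y, class-B) = (-1−(-1))² + (3−(-3))² = 0 + 36 = 36
d²(Y, class-C) = (-1−1)² + (3−5)² = 4 + 4 = 8
d²(Y, class-D) = (-1−4)² + (3−3)² = 25 + 0 = 25
d²(Y, class-E) = (-1−5)² + (3−(-4))² = 36 + 49 = 85
d²(Y, class-F) = (-1−1)² + (3−1)² = 4 + 4 = 8
Y is equidistant from class-C and class-F (both at squared distance 8), and every other site is strictly farther — so Y lies on the class-C–class-F Voronoi edge.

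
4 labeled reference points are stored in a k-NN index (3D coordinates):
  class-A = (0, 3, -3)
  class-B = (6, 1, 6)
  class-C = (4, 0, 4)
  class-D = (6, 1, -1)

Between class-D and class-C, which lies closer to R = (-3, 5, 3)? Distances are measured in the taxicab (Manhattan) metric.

class-C

d(R, class-D) = |-3−6| + |5−1| + |3−(-1)| = 9 + 4 + 4 = 17
d(R, class-C) = |-3−4| + |5−0| + |3−4| = 7 + 5 + 1 = 13
17 > 13, so class-C is closer.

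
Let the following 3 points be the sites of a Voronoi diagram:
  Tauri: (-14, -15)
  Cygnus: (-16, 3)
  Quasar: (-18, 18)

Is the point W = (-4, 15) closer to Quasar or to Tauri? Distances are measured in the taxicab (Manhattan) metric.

Quasar

d(W, Quasar) = |-4−(-18)| + |15−18| = 14 + 3 = 17
d(W, Tauri) = |-4−(-14)| + |15−(-15)| = 10 + 30 = 40
17 < 40, so Quasar is closer.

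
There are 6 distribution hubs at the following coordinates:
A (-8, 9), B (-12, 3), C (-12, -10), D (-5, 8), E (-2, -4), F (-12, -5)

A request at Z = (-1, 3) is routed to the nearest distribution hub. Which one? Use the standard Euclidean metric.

D

Since √ is increasing, it suffices to compare squared distances:
|ZA|² = (-1−(-8))² + (3−9)² = 49 + 36 = 85
|ZB|² = (-1−(-12))² + (3−3)² = 121 + 0 = 121
|ZC|² = (-1−(-12))² + (3−(-10))² = 121 + 169 = 290
|ZD|² = (-1−(-5))² + (3−8)² = 16 + 25 = 41
|ZE|² = (-1−(-2))² + (3−(-4))² = 1 + 49 = 50
|ZF|² = (-1−(-12))² + (3−(-5))² = 121 + 64 = 185
D is nearest.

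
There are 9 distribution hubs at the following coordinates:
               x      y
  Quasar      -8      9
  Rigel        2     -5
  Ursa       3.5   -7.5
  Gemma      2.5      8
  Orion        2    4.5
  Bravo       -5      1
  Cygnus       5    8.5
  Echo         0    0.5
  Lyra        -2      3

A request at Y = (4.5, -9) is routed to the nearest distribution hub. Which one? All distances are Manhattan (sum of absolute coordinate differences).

Ursa

d(Y, Quasar) = |4.5−(-8)| + |-9−9| = 12.5 + 18 = 30.5
d(Y, Rigel) = |4.5−2| + |-9−(-5)| = 2.5 + 4 = 6.5
d(Y, Ursa) = |4.5−3.5| + |-9−(-7.5)| = 1 + 1.5 = 2.5
d(Y, Gemma) = |4.5−2.5| + |-9−8| = 2 + 17 = 19
d(Y, Orion) = |4.5−2| + |-9−4.5| = 2.5 + 13.5 = 16
d(Y, Bravo) = |4.5−(-5)| + |-9−1| = 9.5 + 10 = 19.5
d(Y, Cygnus) = |4.5−5| + |-9−8.5| = 0.5 + 17.5 = 18
d(Y, Echo) = |4.5−0| + |-9−0.5| = 4.5 + 9.5 = 14
d(Y, Lyra) = |4.5−(-2)| + |-9−3| = 6.5 + 12 = 18.5
Ursa is nearest.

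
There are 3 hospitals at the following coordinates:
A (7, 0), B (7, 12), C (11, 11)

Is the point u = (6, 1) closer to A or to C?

Compare squared distances:
|uA|² = (6−7)² + (1−0)² = 1 + 1 = 2
|uC|² = (6−11)² + (1−11)² = 25 + 100 = 125
2 < 125, so A is closer.

A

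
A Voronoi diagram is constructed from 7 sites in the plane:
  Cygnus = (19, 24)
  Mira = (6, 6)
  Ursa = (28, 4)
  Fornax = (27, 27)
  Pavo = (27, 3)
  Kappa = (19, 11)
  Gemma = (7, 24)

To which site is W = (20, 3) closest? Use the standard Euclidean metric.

Compare squared distances (the ordering matches that of the actual distances):
d²(W, Cygnus) = 1 + 441 = 442
d²(W, Mira) = 196 + 9 = 205
d²(W, Ursa) = 64 + 1 = 65
d²(W, Fornax) = 49 + 576 = 625
d²(W, Pavo) = 49 + 0 = 49
d²(W, Kappa) = 1 + 64 = 65
d²(W, Gemma) = 169 + 441 = 610
The smallest is to Pavo, so W lies in the Voronoi region of Pavo.

Pavo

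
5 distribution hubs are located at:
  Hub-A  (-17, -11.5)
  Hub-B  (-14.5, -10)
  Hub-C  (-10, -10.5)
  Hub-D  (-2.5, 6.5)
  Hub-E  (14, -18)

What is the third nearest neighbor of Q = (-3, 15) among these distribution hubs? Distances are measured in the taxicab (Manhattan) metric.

Hub-B

d(Q, Hub-A) = 14 + 26.5 = 40.5
d(Q, Hub-B) = 11.5 + 25 = 36.5
d(Q, Hub-C) = 7 + 25.5 = 32.5
d(Q, Hub-D) = 0.5 + 8.5 = 9
d(Q, Hub-E) = 17 + 33 = 50
Sorted ascending: Hub-D, Hub-C, Hub-B, Hub-A, … — the third-nearest is Hub-B.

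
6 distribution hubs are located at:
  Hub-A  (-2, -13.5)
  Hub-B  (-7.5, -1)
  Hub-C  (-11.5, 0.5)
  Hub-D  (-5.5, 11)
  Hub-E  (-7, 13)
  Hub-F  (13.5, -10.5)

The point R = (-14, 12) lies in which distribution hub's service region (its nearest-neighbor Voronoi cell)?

Compare squared distances (the ordering matches that of the actual distances):
d²(R, Hub-A) = (-14−(-2))² + (12−(-13.5))² = 144 + 650.25 = 794.25
d²(R, Hub-B) = (-14−(-7.5))² + (12−(-1))² = 42.25 + 169 = 211.25
d²(R, Hub-C) = (-14−(-11.5))² + (12−0.5)² = 6.25 + 132.25 = 138.5
d²(R, Hub-D) = (-14−(-5.5))² + (12−11)² = 72.25 + 1 = 73.25
d²(R, Hub-E) = (-14−(-7))² + (12−13)² = 49 + 1 = 50
d²(R, Hub-F) = (-14−13.5)² + (12−(-10.5))² = 756.25 + 506.25 = 1262.5
Minimum is at Hub-E.

Hub-E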